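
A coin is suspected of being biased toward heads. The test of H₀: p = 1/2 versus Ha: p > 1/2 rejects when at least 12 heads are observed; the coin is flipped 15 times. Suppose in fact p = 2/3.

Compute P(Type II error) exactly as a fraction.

11346539/14348907

β = P(fail to reject H₀ | Ha true) = P(K ≤ 11 | p = 2/3), K ~ Binomial(15, 2/3).
Summing C(15,j)·(2/3)^j·(1/3)^{15-j} for j = 0..11 gives 11346539/14348907.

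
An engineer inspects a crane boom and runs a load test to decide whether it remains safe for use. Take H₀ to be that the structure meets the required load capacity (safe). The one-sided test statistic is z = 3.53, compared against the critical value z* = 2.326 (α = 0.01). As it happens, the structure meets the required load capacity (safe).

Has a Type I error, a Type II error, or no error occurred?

Type I error

Since z = 3.53 > z* = 2.326, H₀ is rejected.
H₀ is true (actually the structure meets the required load capacity (safe)).
Rejecting a true H₀ is a Type I error.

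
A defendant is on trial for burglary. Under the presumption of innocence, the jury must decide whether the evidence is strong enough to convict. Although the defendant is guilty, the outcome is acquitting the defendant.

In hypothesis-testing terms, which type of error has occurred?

Type II error

The null hypothesis here is that the defendant is innocent.
'Acquitting the defendant' corresponds to failing to reject H₀.
H₀ was not rejected but H₀ is false — a Type II error (false negative).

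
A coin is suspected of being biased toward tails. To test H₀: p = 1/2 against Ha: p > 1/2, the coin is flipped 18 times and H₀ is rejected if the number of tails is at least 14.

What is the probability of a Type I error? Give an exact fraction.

253/16384

Under H₀, S ~ Binomial(18, 1/2), and α = P(S ≥ 14).
P(S ≥ 14) = [C(18,14) + C(18,15) + C(18,16) + C(18,17) + C(18,18)] / 2^18 = (3060 + 816 + 153 + 18 + 1) / 262144 = 4048/262144 = 253/16384.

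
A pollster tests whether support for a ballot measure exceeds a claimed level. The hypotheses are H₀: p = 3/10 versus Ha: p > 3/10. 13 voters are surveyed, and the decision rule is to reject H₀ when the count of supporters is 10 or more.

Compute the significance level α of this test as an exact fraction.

α = P(reject H₀ | H₀ true) = P(K ≥ 10 | p = 3/10), with K ~ Binomial(13, 3/10).
P(K ≥ 10) = Σ_{j=10}^{13} C(13,j)·(3/10)^j·(7/10)^{13-j} = 651960009/1000000000000.

651960009/1000000000000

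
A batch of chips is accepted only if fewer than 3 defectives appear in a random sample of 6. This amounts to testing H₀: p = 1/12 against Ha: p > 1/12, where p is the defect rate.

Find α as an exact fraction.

α = P(reject H₀ | H₀ true) = P(K ≥ 3 | p = 1/12), K ~ Binomial(6, 1/12).
Via the complement, α = 1 − Σ_{j=0}^{2} C(6,j)(1/12)^j(11/12)^{6-j} = 14251/1492992.

14251/1492992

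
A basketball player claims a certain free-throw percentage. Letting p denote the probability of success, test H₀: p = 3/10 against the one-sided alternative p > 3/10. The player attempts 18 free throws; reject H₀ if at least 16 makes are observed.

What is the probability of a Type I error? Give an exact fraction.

84845087091/250000000000000000

α = P(reject H₀ | H₀ true) = P(S ≥ 16 | p = 3/10), with S ~ Binomial(18, 3/10).
P(S ≥ 16) = Σ_{j=16}^{18} C(18,j)·(3/10)^j·(7/10)^{18-j} = 84845087091/250000000000000000.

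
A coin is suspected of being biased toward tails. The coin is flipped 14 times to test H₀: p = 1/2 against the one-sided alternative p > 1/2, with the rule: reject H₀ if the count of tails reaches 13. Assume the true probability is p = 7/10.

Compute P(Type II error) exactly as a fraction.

95252438490057/100000000000000

A Type II error is failing to reject when Ha holds: with p = 7/10, β = P(X ≤ 12).
Summing C(14,j)·(7/10)^j·(3/10)^{14-j} for j = 0..12 gives 95252438490057/100000000000000.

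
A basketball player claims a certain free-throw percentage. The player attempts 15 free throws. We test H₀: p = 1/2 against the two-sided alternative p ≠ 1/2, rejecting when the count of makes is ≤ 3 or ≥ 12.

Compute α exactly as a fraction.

α = P(Y ≤ 3 or Y ≥ 12 | p = 1/2), Y ~ Binomial(15, 1/2).
The two tails are symmetric, so α = 2·(1 + 15 + 105 + 455)/2^15 = 1152/32768 = 9/256.

9/256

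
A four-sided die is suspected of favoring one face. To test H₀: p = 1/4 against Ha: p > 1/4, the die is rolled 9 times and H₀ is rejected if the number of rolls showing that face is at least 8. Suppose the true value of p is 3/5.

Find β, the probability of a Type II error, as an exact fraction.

1815344/1953125

Under the alternative p = 3/5, X ~ Binomial(9, 3/5); β is the probability the test does not reject, P(X < 8).
Adding the binomial probabilities P(X=0)+…+P(X=7) at p = 3/5 gives 1815344/1953125.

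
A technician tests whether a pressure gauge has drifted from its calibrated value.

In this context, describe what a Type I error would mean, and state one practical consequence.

With the conventional null hypothesis that the instrument is correctly calibrated:
A Type I error is rejecting H₀ when H₀ is true.
Here that means pulling the instrument for recalibration when actually the instrument is correctly calibrated.

A Type I error would mean concluding that the instrument has drifted out of calibration when in fact the instrument is correctly calibrated. Consequence: a properly working instrument is taken offline unnecessarily.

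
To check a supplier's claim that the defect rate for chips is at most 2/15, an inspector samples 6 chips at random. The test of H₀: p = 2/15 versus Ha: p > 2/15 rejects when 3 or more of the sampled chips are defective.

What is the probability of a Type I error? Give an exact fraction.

The significance level is the probability, assuming p = 2/15, of seeing 3 or more defectives in 6 draws.
Via the complement, α = 1 − Σ_{j=0}^{2} C(6,j)(2/15)^j(13/15)^{6-j} = 78928/2278125.

78928/2278125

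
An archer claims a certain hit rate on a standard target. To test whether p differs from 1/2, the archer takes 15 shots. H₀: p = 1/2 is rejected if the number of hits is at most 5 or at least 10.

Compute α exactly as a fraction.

α = P(Y ≤ 5 or Y ≥ 10 | p = 1/2), Y ~ Binomial(15, 1/2).
Each tail has probability (1 + 15 + 105 + 455 + 1365 + 3003)/32768; doubling gives α = 9888/32768 = 309/1024.

309/1024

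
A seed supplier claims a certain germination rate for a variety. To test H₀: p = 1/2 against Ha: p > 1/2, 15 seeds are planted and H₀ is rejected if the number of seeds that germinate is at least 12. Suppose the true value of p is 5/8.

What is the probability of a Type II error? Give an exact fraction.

A Type II error is failing to reject when Ha holds: with p = 5/8, β = P(K ≤ 11).
Equivalently, β = 1 − P(K ≥ 12) = 7681591069083/8796093022208.

7681591069083/8796093022208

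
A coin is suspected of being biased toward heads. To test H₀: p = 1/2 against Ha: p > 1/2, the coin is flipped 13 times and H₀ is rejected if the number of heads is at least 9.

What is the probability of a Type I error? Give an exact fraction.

1093/8192

α = P(reject H₀ | H₀ true) = P(K ≥ 9 | p = 1/2), with K ~ Binomial(13, 1/2).
That's C(13,9) + C(13,10) + C(13,11) + C(13,12) + C(13,13) over 2^13, i.e. (715 + 286 + 78 + 13 + 1)/8192 = 1093/8192.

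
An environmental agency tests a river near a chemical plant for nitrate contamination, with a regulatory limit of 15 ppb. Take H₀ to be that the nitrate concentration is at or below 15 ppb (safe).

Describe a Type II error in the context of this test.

A Type II error would mean concluding that the nitrate concentration is at or below 15 ppb (safe) (or at least failing to establish that the nitrate concentration exceeds 15 ppb) when in fact the nitrate concentration exceeds 15 ppb.

A Type II error is failing to reject H₀ when H₀ is false.
Here that means certifying the site as safe when actually the nitrate concentration exceeds 15 ppb.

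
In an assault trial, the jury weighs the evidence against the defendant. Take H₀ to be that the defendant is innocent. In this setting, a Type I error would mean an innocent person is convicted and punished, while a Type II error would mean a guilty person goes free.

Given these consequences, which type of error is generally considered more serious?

Type I error

The Type I consequence (an innocent person is convicted and punished) is more severe than the Type II consequence (a guilty person goes free).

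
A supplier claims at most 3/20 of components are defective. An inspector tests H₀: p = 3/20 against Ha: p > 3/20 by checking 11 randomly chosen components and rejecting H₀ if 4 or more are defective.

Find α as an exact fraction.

The significance level is the probability, assuming p = 3/20, of seeing 4 or more defectives in 11 draws.
Computing the lower-tail complement: 1 − 4764442332203/5120000000000 = 355557667797/5120000000000.

355557667797/5120000000000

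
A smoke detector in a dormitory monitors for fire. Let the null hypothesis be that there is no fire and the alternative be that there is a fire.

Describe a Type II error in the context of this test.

A Type II error is failing to reject H₀ when H₀ is false.
Here that means remaining silent when actually there is a fire.

A Type II error would mean concluding that there is no fire (or at least failing to establish that there is a fire) when in fact there is a fire.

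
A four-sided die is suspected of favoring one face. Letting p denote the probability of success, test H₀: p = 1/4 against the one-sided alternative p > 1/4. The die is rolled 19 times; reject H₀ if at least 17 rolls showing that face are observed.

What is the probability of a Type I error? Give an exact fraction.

1597/274877906944

α = P(reject H₀ | H₀ true) = P(X ≥ 17 | p = 1/4), with X ~ Binomial(19, 1/4).
Summing C(19,j)(1/4)^j(3/4)^{19−j} for j = 17,…,19 gives 1597/274877906944.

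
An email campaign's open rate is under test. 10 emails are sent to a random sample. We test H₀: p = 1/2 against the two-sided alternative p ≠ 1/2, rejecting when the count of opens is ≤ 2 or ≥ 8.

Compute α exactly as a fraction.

Under H₀, Y ~ Binomial(10, 1/2); α is the probability of landing in either tail, P(Y ≤ 2) + P(Y ≥ 8).
Each tail has probability (1 + 10 + 45)/1024; doubling gives α = 112/1024 = 7/64.

7/64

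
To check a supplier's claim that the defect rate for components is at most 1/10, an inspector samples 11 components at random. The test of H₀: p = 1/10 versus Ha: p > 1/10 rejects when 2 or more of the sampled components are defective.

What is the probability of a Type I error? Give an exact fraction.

1513215599/5000000000

The significance level is the probability, assuming p = 1/10, of seeing 2 or more defectives in 11 draws.
Computing the lower-tail complement: 1 − 3486784401/5000000000 = 1513215599/5000000000.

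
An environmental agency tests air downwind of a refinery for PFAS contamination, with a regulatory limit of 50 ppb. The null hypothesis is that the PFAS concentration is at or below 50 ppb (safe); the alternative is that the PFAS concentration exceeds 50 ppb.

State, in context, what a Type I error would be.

A Type I error would mean concluding that the PFAS concentration exceeds 50 ppb when in fact the PFAS concentration is at or below 50 ppb (safe).

A Type I error is rejecting H₀ when H₀ is true.
Here that means declaring the site contaminated and ordering remediation when actually the PFAS concentration is at or below 50 ppb (safe).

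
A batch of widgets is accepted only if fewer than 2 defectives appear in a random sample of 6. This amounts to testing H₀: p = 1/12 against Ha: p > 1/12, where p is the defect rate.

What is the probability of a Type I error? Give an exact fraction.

248117/2985984

α = P(reject H₀ | H₀ true) = P(Y ≥ 2 | p = 1/12), Y ~ Binomial(6, 1/12).
Via the complement, α = 1 − Σ_{j=0}^{1} C(6,j)(1/12)^j(11/12)^{6-j} = 248117/2985984.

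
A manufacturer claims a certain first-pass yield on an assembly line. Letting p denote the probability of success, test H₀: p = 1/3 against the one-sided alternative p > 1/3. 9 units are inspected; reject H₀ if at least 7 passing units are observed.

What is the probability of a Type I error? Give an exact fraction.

163/19683

α = P(reject H₀ | H₀ true) = P(K ≥ 7 | p = 1/3), with K ~ Binomial(9, 1/3).
Adding the binomial terms for j = 7 through 9 with p = 1/3 yields 163/19683.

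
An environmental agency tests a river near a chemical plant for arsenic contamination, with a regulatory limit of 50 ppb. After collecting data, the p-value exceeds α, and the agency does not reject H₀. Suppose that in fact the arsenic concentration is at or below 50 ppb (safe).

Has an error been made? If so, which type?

The conventional null hypothesis here is that the arsenic concentration is at or below 50 ppb (safe).
The test retained a true H₀ — the decision matches the true state.

No error (correct decision).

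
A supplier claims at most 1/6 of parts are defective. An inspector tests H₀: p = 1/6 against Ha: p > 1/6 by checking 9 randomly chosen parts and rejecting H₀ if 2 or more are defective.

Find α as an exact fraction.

2304473/5038848

α = P(reject H₀ | H₀ true) = P(Y ≥ 2 | p = 1/6), Y ~ Binomial(9, 1/6).
Computing the lower-tail complement: 1 − 2734375/5038848 = 2304473/5038848.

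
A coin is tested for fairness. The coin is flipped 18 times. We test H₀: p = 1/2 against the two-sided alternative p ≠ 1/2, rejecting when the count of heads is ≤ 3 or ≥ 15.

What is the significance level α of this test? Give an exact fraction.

247/32768

Under H₀, Y ~ Binomial(18, 1/2); α is the probability of landing in either tail, P(Y ≤ 3) + P(Y ≥ 15).
Each tail has probability (1 + 18 + 153 + 816)/262144; doubling gives α = 1976/262144 = 247/32768.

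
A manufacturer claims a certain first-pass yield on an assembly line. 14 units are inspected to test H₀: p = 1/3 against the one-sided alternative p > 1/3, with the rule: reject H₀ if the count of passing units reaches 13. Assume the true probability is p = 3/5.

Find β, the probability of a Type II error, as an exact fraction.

Under the alternative p = 3/5, S ~ Binomial(14, 3/5); β is the probability the test does not reject, P(S < 13).
Equivalently, β = 1 − P(S ≥ 13) = 6054091612/6103515625.

6054091612/6103515625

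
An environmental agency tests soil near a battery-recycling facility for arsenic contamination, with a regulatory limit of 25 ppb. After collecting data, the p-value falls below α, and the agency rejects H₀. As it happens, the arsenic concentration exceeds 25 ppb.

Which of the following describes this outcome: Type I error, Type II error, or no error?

The conventional null hypothesis here is that the arsenic concentration is at or below 25 ppb (safe).
The test rejected a false H₀ — the decision matches the true state.

No error — this is a correct decision.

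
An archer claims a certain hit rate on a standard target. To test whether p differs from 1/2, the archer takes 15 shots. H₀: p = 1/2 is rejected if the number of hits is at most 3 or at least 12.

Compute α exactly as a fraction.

9/256

α = P(K ≤ 3 or K ≥ 12 | p = 1/2), K ~ Binomial(15, 1/2).
Each tail has probability (1 + 15 + 105 + 455)/32768; doubling gives α = 1152/32768 = 9/256.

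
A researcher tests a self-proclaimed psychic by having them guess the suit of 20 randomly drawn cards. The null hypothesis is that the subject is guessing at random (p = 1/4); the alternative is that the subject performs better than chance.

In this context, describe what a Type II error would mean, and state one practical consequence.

A Type II error is failing to reject H₀ when H₀ is false.
Here that means concluding there is no evidence of ability when actually the subject performs better than chance.

A Type II error would mean concluding that the subject is guessing at random (p = 1/4) (or at least failing to establish that the subject performs better than chance) when in fact the subject performs better than chance. Consequence: genuine ability (if it existed) would go unrecognized.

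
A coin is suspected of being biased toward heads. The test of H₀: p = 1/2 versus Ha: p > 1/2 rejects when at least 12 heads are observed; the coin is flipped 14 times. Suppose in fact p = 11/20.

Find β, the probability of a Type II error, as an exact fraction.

Under the alternative p = 11/20, X ~ Binomial(14, 11/20); β is the probability the test does not reject, P(X < 12).
Adding the binomial probabilities P(X=0)+…+P(X=11) at p = 11/20 gives 805268516435735481/819200000000000000.

805268516435735481/819200000000000000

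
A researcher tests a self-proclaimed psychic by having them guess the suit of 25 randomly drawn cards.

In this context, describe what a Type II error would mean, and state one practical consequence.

A Type II error would mean concluding that the subject is guessing at random (p = 1/4) (or at least failing to establish that the subject performs better than chance) when in fact the subject performs better than chance. Consequence: genuine ability (if it existed) would go unrecognized.

With the conventional null hypothesis that the subject is guessing at random (p = 1/4):
A Type II error is failing to reject H₀ when H₀ is false.
Here that means concluding there is no evidence of ability when actually the subject performs better than chance.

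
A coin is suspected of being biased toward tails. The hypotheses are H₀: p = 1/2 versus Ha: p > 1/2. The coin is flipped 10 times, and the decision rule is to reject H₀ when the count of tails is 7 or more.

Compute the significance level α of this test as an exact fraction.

11/64

Under H₀, K ~ Binomial(10, 1/2), and α = P(K ≥ 7).
Summing the upper tail: (120 + 45 + 10 + 1) / 2^10 = 176/1024 = 11/64.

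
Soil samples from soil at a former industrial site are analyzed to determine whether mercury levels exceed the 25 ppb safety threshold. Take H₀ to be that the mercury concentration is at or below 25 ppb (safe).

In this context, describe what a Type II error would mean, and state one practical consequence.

A Type II error is failing to reject H₀ when H₀ is false.
Here that means certifying the site as safe when actually the mercury concentration exceeds 25 ppb.

A Type II error would mean concluding that the mercury concentration is at or below 25 ppb (safe) (or at least failing to establish that the mercury concentration exceeds 25 ppb) when in fact the mercury concentration exceeds 25 ppb. Consequence: a site with unsafe mercury levels is certified clean, and people continue to be exposed.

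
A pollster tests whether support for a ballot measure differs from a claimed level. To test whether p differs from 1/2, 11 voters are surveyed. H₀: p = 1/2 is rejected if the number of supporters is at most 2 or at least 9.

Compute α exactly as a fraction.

67/1024

The significance level is the null-hypothesis probability of the rejection region {≤2} ∪ {≥9}.
The two tails are symmetric, so α = 2·(1 + 11 + 55)/2^11 = 134/2048 = 67/1024.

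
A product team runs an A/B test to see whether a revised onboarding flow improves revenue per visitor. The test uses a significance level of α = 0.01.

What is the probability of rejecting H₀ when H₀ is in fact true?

0.01

The significance level α is, by definition, the probability of a Type I error — P(reject H₀ | H₀ true).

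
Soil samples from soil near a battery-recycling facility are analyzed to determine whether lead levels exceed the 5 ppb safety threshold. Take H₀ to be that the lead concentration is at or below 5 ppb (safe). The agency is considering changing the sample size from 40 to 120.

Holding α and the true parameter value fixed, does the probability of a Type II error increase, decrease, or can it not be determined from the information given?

It decreases.

More data shrinks sampling variability; the test statistic under Ha concentrates further from the null value, making rejection more likely.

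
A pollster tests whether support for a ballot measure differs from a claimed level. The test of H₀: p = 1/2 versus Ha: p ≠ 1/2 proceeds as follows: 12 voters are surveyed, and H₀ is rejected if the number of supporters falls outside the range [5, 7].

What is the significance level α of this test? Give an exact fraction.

Under H₀, Y ~ Binomial(12, 1/2); α is the probability of landing in either tail, P(Y ≤ 4) + P(Y ≥ 8).
The two tails are symmetric, so α = 2·(1 + 12 + 66 + 220 + 495)/2^12 = 1588/4096 = 397/1024.

397/1024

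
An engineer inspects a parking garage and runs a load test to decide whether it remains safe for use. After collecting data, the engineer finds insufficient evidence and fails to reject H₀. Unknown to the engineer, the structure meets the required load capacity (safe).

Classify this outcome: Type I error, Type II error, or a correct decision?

The conventional null hypothesis here is that the structure meets the required load capacity (safe).
The test retained a true H₀ — the decision matches the true state.

No error (correct decision).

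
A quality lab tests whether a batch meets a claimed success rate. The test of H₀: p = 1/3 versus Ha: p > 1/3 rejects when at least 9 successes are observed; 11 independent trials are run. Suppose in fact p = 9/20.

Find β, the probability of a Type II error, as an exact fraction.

8070737386943/8192000000000

A Type II error is failing to reject when Ha holds: with p = 9/20, β = P(X ≤ 8).
Adding the binomial probabilities P(X=0)+…+P(X=8) at p = 9/20 gives 8070737386943/8192000000000.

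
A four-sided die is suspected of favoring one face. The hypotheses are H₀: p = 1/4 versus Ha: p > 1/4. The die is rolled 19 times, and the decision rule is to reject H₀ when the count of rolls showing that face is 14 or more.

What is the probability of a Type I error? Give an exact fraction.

α = P(reject H₀ | H₀ true) = P(K ≥ 14 | p = 1/4), with K ~ Binomial(19, 1/4).
Summing C(19,j)(1/4)^j(3/4)^{19−j} for j = 14,…,19 gives 395915/34359738368.

395915/34359738368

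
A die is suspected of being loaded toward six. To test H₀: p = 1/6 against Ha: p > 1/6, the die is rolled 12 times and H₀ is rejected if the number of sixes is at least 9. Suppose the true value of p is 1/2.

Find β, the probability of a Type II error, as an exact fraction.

3797/4096

A Type II error is failing to reject when Ha holds: with p = 1/2, β = P(Y ≤ 8).
Equivalently, β = 1 − P(Y ≥ 9) = 3797/4096.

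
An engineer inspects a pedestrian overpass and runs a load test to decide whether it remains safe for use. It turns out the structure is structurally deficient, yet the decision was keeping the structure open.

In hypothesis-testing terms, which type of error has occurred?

Type II error

The null hypothesis here is that the structure meets the required load capacity (safe).
'Keeping the structure open' corresponds to failing to reject H₀.
H₀ was not rejected but H₀ is false — a Type II error (false negative).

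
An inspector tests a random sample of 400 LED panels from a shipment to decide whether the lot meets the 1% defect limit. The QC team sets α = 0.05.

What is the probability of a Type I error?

The significance level α is, by definition, the probability of a Type I error — P(reject H₀ | H₀ true).

0.05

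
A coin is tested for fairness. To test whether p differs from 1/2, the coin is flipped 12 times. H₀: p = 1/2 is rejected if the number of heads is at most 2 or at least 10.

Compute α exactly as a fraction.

79/2048

α = P(S ≤ 2 or S ≥ 10 | p = 1/2), S ~ Binomial(12, 1/2).
By symmetry, α = 2·P(S ≤ 2) = 2·(1 + 12 + 66)/4096 = 158/4096 = 79/2048.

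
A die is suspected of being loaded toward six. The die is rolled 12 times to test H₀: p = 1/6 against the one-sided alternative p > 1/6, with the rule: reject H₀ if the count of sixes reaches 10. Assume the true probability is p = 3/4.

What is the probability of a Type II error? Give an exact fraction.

10222777/16777216

A Type II error is failing to reject when Ha holds: with p = 3/4, β = P(Y ≤ 9).
Adding the binomial probabilities P(Y=0)+…+P(Y=9) at p = 3/4 gives 10222777/16777216.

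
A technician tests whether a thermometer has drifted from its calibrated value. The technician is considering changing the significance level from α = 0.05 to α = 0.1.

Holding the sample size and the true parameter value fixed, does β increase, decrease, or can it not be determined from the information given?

It decreases.

A larger α widens the rejection region, so when the alternative is true more outcomes lead to rejection — failing to reject becomes less likely.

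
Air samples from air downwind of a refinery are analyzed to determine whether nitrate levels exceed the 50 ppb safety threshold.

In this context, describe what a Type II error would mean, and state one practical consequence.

A Type II error would mean concluding that the nitrate concentration is at or below 50 ppb (safe) (or at least failing to establish that the nitrate concentration exceeds 50 ppb) when in fact the nitrate concentration exceeds 50 ppb. Consequence: a site with unsafe nitrate levels is certified clean, and people continue to be exposed.

With the conventional null hypothesis that the nitrate concentration is at or below 50 ppb (safe):
A Type II error is failing to reject H₀ when H₀ is false.
Here that means certifying the site as safe when actually the nitrate concentration exceeds 50 ppb.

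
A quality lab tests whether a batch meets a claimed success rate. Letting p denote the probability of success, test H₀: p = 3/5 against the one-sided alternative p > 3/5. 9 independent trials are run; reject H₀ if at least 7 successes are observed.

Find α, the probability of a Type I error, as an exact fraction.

452709/1953125

The Type I error probability is α = P(S ≥ 7) computed under H₀, where S ~ Binomial(9, 3/5).
Summing C(9,j)(3/5)^j(2/5)^{9−j} for j = 7,…,9 gives 452709/1953125.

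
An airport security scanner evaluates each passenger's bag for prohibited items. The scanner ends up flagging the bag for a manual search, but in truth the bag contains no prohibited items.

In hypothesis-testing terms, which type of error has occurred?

Type I error

The null hypothesis here is that the bag contains no prohibited items.
'Flagging the bag for a manual search' corresponds to rejecting H₀.
H₀ was rejected but H₀ is true — a Type I error (false positive).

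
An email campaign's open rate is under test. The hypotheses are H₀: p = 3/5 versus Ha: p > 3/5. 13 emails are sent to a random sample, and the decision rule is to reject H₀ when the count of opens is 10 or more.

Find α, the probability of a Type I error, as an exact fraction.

The Type I error probability is α = P(X ≥ 10) computed under H₀, where X ~ Binomial(13, 3/5).
Summing C(13,j)(3/5)^j(2/5)^{13−j} for j = 10,…,13 gives 41157153/244140625.

41157153/244140625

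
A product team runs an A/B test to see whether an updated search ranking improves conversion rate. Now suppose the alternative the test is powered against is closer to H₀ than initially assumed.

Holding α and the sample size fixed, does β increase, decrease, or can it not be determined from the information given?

A smaller departure from H₀ means the test statistic under Ha is distributed closer to where it would be under H₀; rejection becomes less likely.

It increases.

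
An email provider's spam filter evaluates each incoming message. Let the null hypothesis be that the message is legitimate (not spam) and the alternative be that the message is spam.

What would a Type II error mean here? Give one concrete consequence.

A Type II error would mean concluding that the message is legitimate (not spam) (or at least failing to establish that the message is spam) when in fact the message is spam. Consequence: spam reaches the user's inbox.

A Type II error is failing to reject H₀ when H₀ is false.
Here that means delivering the message to the inbox when actually the message is spam.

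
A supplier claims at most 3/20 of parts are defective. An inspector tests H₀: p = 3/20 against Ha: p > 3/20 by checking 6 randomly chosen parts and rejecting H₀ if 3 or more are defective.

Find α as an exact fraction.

α = P(reject H₀ | H₀ true) = P(K ≥ 3 | p = 3/20), K ~ Binomial(6, 3/20).
α = 1 − P(K ≤ 2) = 1 − 6097033/6400000 = 302967/6400000.

302967/6400000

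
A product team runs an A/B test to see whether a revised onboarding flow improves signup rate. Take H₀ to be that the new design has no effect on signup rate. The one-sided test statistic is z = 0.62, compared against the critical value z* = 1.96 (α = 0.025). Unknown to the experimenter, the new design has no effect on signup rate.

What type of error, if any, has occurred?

Neither — the decision is correct.

Since z = 0.62 ≤ z* = 1.96, H₀ is not rejected.
H₀ is true (actually the new design has no effect on signup rate).
The decision matches the true state — no error.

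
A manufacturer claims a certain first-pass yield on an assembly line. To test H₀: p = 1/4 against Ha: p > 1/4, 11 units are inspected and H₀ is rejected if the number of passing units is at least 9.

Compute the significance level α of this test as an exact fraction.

529/4194304

Under H₀, K ~ Binomial(11, 1/4), and α = P(K ≥ 9).
Adding the binomial terms for j = 9 through 11 with p = 1/4 yields 529/4194304.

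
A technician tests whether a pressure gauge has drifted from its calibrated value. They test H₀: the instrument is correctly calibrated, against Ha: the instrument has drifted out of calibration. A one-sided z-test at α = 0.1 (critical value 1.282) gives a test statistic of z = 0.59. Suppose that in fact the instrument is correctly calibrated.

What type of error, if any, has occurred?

Neither — the decision is correct.

Since z = 0.59 ≤ z* = 1.282, H₀ is not rejected.
H₀ is true (actually the instrument is correctly calibrated).
The decision matches the true state — no error.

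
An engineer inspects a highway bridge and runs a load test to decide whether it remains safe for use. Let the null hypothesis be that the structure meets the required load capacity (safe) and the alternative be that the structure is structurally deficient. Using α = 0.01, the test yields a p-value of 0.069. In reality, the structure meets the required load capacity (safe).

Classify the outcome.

Since p = 0.069 ≥ α = 0.01, H₀ is not rejected.
H₀ is true (actually the structure meets the required load capacity (safe)).
The decision matches the true state — no error.

No error (correct decision).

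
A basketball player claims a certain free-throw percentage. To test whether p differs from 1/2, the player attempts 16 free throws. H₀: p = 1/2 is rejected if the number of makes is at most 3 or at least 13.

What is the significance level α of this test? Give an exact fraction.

697/32768

The significance level is the null-hypothesis probability of the rejection region {≤3} ∪ {≥13}.
The two tails are symmetric, so α = 2·(1 + 16 + 120 + 560)/2^16 = 1394/65536 = 697/32768.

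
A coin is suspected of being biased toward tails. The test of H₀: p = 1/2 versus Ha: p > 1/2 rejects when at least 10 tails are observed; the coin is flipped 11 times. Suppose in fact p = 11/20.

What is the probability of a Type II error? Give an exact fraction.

20194688329389/20480000000000

β = P(fail to reject H₀ | Ha true) = P(K ≤ 9 | p = 11/20), K ~ Binomial(11, 11/20).
Equivalently, β = 1 − P(K ≥ 10) = 20194688329389/20480000000000.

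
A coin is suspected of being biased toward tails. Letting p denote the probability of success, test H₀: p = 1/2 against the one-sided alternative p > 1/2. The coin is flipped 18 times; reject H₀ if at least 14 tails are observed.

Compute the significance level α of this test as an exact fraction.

Under H₀, X ~ Binomial(18, 1/2), and α = P(X ≥ 14).
P(X ≥ 14) = [C(18,14) + C(18,15) + C(18,16) + C(18,17) + C(18,18)] / 2^18 = (3060 + 816 + 153 + 18 + 1) / 262144 = 4048/262144 = 253/16384.

253/16384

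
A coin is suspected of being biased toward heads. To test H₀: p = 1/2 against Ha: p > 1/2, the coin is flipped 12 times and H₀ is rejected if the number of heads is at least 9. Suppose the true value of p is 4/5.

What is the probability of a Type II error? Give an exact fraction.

A Type II error is failing to reject when Ha holds: with p = 4/5, β = P(X ≤ 8).
Adding the binomial probabilities P(X=0)+…+P(X=8) at p = 4/5 gives 10030813/48828125.

10030813/48828125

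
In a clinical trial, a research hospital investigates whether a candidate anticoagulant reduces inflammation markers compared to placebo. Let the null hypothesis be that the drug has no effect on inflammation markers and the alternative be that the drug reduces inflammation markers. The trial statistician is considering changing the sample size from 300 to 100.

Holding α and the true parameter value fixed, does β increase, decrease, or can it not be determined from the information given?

It increases.

With less data the test statistic is noisier; under Ha, more outcomes land inside the acceptance region.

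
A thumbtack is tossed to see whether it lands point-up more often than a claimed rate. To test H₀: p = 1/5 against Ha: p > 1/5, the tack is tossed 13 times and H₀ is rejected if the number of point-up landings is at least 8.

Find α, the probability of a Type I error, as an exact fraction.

1520533/1220703125

The Type I error probability is α = P(X ≥ 8) computed under H₀, where X ~ Binomial(13, 1/5).
P(X ≥ 8) = Σ_{j=8}^{13} C(13,j)·(1/5)^j·(4/5)^{13-j} = 1520533/1220703125.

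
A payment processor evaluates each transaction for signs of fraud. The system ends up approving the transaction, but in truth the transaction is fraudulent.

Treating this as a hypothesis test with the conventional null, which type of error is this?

The null hypothesis here is that the transaction is legitimate.
'Approving the transaction' corresponds to failing to reject H₀.
H₀ was not rejected but H₀ is false — a Type II error (false negative).

Type II error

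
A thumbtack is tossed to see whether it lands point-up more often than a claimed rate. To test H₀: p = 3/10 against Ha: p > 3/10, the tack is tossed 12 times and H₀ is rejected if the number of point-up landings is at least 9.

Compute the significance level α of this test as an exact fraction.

338331087/200000000000

The Type I error probability is α = P(Y ≥ 9) computed under H₀, where Y ~ Binomial(12, 3/10).
P(Y ≥ 9) = Σ_{j=9}^{12} C(12,j)·(3/10)^j·(7/10)^{12-j} = 338331087/200000000000.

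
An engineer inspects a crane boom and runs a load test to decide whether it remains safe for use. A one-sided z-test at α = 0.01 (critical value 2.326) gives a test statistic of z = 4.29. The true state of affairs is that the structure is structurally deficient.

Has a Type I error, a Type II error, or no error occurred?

No error (correct decision).

The conventional null hypothesis is that the structure meets the required load capacity (safe).
Since z = 4.29 > z* = 2.326, H₀ is rejected.
H₀ is false (actually the structure is structurally deficient).
The decision matches the true state — no error.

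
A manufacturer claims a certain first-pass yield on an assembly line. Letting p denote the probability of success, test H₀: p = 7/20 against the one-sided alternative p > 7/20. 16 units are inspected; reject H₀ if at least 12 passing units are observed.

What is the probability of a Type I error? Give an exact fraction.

Under H₀, Y ~ Binomial(16, 7/20), and α = P(Y ≥ 12).
P(Y ≥ 12) = Σ_{j=12}^{16} C(16,j)·(7/20)^j·(13/20)^{16-j} = 34138552149875229/26214400000000000000.

34138552149875229/26214400000000000000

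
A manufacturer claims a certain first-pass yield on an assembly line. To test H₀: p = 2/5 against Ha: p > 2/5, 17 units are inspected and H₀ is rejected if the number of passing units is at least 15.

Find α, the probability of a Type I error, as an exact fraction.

8716288/152587890625

Under H₀, X ~ Binomial(17, 2/5), and α = P(X ≥ 15).
Adding the binomial terms for j = 15 through 17 with p = 2/5 yields 8716288/152587890625.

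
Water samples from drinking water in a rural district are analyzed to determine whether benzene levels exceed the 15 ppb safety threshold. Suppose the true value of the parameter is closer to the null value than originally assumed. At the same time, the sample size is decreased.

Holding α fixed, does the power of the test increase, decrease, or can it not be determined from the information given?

It decreases.

When the true parameter is near the null value, the test has a harder time distinguishing Ha from H₀. A smaller sample increases the standard error, so the sampling distributions under H₀ and Ha overlap more. Both changes push β in the same direction.
Since power = 1 − β and β increases, power decreases.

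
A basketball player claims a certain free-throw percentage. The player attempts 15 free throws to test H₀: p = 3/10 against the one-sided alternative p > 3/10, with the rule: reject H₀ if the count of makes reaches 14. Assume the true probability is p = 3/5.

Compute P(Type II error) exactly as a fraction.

30359740148/30517578125

Under the alternative p = 3/5, X ~ Binomial(15, 3/5); β is the probability the test does not reject, P(X < 14).
Adding the binomial probabilities P(X=0)+…+P(X=13) at p = 3/5 gives 30359740148/30517578125.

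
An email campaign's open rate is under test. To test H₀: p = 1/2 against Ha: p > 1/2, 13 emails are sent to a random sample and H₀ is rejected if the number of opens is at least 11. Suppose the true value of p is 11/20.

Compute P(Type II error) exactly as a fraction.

39857841016429707/40960000000000000

β = P(fail to reject H₀ | Ha true) = P(S ≤ 10 | p = 11/20), S ~ Binomial(13, 11/20).
Summing C(13,j)·(11/20)^j·(9/20)^{13-j} for j = 0..10 gives 39857841016429707/40960000000000000.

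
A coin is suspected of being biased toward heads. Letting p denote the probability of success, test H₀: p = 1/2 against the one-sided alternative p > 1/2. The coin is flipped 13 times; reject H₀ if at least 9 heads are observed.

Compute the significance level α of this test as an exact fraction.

α = P(reject H₀ | H₀ true) = P(Y ≥ 9 | p = 1/2), with Y ~ Binomial(13, 1/2).
P(Y ≥ 9) = [C(13,9) + C(13,10) + C(13,11) + C(13,12) + C(13,13)] / 2^13 = (715 + 286 + 78 + 13 + 1) / 8192 = 1093/8192.

1093/8192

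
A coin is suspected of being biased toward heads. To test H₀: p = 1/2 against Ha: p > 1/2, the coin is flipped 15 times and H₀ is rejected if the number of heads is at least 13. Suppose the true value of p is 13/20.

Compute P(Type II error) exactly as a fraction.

30745097163070342213/32768000000000000000

β = P(fail to reject H₀ | Ha true) = P(K ≤ 12 | p = 13/20), K ~ Binomial(15, 13/20).
Equivalently, β = 1 − P(K ≥ 13) = 30745097163070342213/32768000000000000000.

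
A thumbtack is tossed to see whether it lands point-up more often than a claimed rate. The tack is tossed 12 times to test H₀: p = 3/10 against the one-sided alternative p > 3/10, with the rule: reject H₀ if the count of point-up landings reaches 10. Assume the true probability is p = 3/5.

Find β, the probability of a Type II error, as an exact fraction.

A Type II error is failing to reject when Ha holds: with p = 3/5, β = P(Y ≤ 9).
Equivalently, β = 1 − P(Y ≥ 10) = 44753744/48828125.

44753744/48828125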